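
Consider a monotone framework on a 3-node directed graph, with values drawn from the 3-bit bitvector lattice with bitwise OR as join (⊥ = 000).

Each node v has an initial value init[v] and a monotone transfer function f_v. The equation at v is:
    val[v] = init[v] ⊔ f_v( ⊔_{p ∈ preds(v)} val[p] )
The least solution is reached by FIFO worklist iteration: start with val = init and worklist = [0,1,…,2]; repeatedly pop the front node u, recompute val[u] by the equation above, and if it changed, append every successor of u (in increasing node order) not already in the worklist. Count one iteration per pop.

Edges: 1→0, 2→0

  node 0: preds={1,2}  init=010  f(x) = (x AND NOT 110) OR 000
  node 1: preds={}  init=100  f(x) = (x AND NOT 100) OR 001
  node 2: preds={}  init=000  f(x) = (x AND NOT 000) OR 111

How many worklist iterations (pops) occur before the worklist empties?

Worklist (4 pops):
  #1 pop 0: in=100 → 010 (no change)
  #2 pop 1: in=000 → 101 (was 100); enqueue [0]
  #3 pop 2: in=000 → 111 (was 000); enqueue []
  #4 pop 0: in=111 → 011 (was 010); enqueue []

Fixpoint:
  val[0] = 011
  val[1] = 101
  val[2] = 111

4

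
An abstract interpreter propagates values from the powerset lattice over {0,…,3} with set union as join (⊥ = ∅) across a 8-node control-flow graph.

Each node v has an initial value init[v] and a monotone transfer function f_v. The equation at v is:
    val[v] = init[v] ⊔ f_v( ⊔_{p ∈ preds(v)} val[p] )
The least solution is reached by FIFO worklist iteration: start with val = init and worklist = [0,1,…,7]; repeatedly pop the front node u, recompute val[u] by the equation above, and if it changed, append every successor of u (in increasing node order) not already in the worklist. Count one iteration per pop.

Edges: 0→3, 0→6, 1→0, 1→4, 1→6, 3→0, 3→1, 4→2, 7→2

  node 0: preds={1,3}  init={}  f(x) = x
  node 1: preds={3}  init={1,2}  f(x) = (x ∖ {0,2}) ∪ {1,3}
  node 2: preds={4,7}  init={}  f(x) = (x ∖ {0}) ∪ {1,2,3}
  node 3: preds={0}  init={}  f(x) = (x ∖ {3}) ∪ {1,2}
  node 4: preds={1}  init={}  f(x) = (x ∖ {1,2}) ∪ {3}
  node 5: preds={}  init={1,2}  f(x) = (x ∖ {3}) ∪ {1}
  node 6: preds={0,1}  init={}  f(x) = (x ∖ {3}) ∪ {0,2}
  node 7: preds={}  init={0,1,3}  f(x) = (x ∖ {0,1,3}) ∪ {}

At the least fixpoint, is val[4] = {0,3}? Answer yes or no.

no

Worklist (13 pops):
  #1 pop 0: in={1,2} → {1,2} (was {}); enqueue []
  #2 pop 1: in={} → {1,2,3} (was {1,2}); enqueue [0]
  #3 pop 2: in={0,1,3} → {1,2,3} (was {}); enqueue []
  #4 pop 3: in={1,2} → {1,2} (was {}); enqueue [1]
  #5 pop 4: in={1,2,3} → {3} (was {}); enqueue [2]
  #6 pop 5: in={} → {1,2} (no change)
  #7 pop 6: in={1,2,3} → {0,1,2} (was {}); enqueue []
  #8 pop 7: in={} → {0,1,3} (no change)
  #9 pop 0: in={1,2,3} → {1,2,3} (was {1,2}); enqueue [3,6]
  #10 pop 1: in={1,2} → {1,2,3} (no change)
  #11 pop 2: in={0,1,3} → {1,2,3} (no change)
  #12 pop 3: in={1,2,3} → {1,2} (no change)
  #13 pop 6: in={1,2,3} → {0,1,2} (no change)

Fixpoint:
  val[0] = {1,2,3}
  val[1] = {1,2,3}
  val[2] = {1,2,3}
  val[3] = {1,2}
  val[4] = {3}
  val[5] = {1,2}
  val[6] = {0,1,2}
  val[7] = {0,1,3}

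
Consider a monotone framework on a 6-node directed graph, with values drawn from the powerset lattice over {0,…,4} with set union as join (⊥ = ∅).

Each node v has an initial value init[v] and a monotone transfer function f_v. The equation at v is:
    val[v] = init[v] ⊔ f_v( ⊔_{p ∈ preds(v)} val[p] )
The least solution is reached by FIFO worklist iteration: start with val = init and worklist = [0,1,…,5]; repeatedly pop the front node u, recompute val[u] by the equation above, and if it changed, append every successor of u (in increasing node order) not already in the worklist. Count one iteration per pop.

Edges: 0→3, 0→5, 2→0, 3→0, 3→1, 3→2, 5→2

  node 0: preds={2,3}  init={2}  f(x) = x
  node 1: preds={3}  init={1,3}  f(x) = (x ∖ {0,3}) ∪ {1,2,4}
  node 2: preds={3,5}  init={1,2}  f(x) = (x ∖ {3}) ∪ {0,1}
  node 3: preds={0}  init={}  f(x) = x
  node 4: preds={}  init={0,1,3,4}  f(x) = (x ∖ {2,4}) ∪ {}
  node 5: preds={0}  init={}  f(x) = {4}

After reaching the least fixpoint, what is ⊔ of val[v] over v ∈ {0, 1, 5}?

Trace (19 dequeues):
  [1] u=0 | in {1,2} | out {1,2} | prev {2} | push {}
  [2] u=1 | in {} | out {1,2,3,4} | prev {1,3} | push {}
  [3] u=2 | in {} | out {0,1,2} | prev {1,2} | push {0}
  [4] u=3 | in {1,2} | out {1,2} | prev {} | push {1,2}
  [5] u=4 | in {} | out {0,1,3,4} | ==
  [6] u=5 | in {1,2} | out {4} | prev {} | push {}
  [7] u=0 | in {0,1,2} | out {0,1,2} | prev {1,2} | push {3,5}
  [8] u=1 | in {1,2} | out {1,2,3,4} | ==
  [9] u=2 | in {1,2,4} | out {0,1,2,4} | prev {0,1,2} | push {0}
  [10] u=3 | in {0,1,2} | out {0,1,2} | prev {1,2} | push {1,2}
  [11] u=5 | in {0,1,2} | out {4} | ==
  [12] u=0 | in {0,1,2,4} | out {0,1,2,4} | prev {0,1,2} | push {3,5}
  [13] u=1 | in {0,1,2} | out {1,2,3,4} | ==
  [14] u=2 | in {0,1,2,4} | out {0,1,2,4} | ==
  [15] u=3 | in {0,1,2,4} | out {0,1,2,4} | prev {0,1,2} | push {0,1,2}
  [16] u=5 | in {0,1,2,4} | out {4} | ==
  [17] u=0 | in {0,1,2,4} | out {0,1,2,4} | ==
  [18] u=1 | in {0,1,2,4} | out {1,2,3,4} | ==
  [19] u=2 | in {0,1,2,4} | out {0,1,2,4} | ==

Converged values:
  [0] {0,1,2,4}
  [1] {1,2,3,4}
  [2] {0,1,2,4}
  [3] {0,1,2,4}
  [4] {0,1,3,4}
  [5] {4}

{0,1,2,3,4}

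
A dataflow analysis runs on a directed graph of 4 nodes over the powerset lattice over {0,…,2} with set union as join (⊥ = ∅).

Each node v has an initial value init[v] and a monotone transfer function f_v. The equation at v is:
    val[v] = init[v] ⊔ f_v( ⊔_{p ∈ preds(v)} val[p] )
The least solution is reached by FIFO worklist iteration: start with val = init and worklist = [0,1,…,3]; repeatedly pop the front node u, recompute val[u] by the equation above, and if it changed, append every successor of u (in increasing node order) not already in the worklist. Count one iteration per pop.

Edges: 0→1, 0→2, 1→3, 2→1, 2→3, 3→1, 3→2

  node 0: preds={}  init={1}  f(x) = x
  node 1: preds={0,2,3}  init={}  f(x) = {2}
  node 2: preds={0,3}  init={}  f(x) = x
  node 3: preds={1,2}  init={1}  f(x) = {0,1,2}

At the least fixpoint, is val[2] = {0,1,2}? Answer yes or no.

Iteration log — 8 steps:
  step 1. node 0  ⊔preds={}  new={1}  stable
  step 2. node 1  ⊔preds={1}  new={2}  old={}  +wl: 
  step 3. node 2  ⊔preds={1}  new={1}  old={}  +wl: 1
  step 4. node 3  ⊔preds={1,2}  new={0,1,2}  old={1}  +wl: 2
  step 5. node 1  ⊔preds={0,1,2}  new={2}  stable
  step 6. node 2  ⊔preds={0,1,2}  new={0,1,2}  old={1}  +wl: 1,3
  step 7. node 1  ⊔preds={0,1,2}  new={2}  stable
  step 8. node 3  ⊔preds={0,1,2}  new={0,1,2}  stable

Least fixpoint reached:
  node 0: {1}
  node 1: {2}
  node 2: {0,1,2}
  node 3: {0,1,2}

yes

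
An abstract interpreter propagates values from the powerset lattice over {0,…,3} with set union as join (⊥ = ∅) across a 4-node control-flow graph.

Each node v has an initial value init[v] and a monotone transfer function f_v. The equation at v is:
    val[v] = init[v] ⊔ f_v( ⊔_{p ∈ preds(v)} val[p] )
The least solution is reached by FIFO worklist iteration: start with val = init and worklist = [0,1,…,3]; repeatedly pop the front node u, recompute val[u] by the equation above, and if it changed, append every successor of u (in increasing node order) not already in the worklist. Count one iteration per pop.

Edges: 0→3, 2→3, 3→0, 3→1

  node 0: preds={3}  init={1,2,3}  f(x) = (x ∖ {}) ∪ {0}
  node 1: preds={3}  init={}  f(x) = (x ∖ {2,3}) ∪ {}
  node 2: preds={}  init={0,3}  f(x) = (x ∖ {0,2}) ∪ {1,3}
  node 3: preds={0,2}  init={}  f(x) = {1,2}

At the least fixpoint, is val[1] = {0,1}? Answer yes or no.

Worklist (6 pops):
  #1 pop 0: in={} → {0,1,2,3} (was {1,2,3}); enqueue []
  #2 pop 1: in={} → {} (no change)
  #3 pop 2: in={} → {0,1,3} (was {0,3}); enqueue []
  #4 pop 3: in={0,1,2,3} → {1,2} (was {}); enqueue [0,1]
  #5 pop 0: in={1,2} → {0,1,2,3} (no change)
  #6 pop 1: in={1,2} → {1} (was {}); enqueue []

Fixpoint:
  val[0] = {0,1,2,3}
  val[1] = {1}
  val[2] = {0,1,3}
  val[3] = {1,2}

no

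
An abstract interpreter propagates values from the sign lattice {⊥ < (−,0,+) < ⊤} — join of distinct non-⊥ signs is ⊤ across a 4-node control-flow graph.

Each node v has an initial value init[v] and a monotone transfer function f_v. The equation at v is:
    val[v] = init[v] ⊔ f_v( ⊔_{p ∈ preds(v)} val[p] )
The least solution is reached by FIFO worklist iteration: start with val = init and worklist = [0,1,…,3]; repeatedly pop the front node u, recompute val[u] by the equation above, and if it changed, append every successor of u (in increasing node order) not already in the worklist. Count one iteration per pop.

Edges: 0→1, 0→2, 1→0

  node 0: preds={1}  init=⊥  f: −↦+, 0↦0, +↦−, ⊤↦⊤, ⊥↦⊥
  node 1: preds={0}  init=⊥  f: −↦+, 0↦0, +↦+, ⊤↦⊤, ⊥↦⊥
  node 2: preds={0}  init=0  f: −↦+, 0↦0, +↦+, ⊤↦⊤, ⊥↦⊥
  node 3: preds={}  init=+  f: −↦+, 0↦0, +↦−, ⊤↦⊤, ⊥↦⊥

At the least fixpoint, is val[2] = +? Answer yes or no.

Worklist (4 pops):
  #1 pop 0: in=⊥ → ⊥ (no change)
  #2 pop 1: in=⊥ → ⊥ (no change)
  #3 pop 2: in=⊥ → 0 (no change)
  #4 pop 3: in=⊥ → + (no change)

Fixpoint:
  val[0] = ⊥
  val[1] = ⊥
  val[2] = 0
  val[3] = +

no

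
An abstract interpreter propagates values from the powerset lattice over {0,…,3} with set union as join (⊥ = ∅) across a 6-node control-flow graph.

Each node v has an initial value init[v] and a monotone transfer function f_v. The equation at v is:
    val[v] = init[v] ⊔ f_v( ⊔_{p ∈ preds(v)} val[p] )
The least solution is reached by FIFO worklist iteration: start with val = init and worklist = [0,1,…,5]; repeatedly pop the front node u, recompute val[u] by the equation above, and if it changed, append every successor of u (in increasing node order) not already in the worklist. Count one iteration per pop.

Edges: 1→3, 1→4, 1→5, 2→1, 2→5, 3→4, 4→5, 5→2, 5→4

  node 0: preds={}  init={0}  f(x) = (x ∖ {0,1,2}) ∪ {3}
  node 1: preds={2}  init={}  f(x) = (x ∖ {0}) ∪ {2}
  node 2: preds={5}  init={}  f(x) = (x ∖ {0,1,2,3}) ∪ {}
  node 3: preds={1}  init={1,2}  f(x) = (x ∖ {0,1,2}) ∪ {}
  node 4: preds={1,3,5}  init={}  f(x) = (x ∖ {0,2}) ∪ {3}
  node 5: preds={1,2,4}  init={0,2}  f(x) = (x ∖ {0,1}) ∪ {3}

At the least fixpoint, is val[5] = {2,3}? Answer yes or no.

Trace (8 dequeues):
  [1] u=0 | in {} | out {0,3} | prev {0} | push {}
  [2] u=1 | in {} | out {2} | prev {} | push {}
  [3] u=2 | in {0,2} | out {} | ==
  [4] u=3 | in {2} | out {1,2} | ==
  [5] u=4 | in {0,1,2} | out {1,3} | prev {} | push {}
  [6] u=5 | in {1,2,3} | out {0,2,3} | prev {0,2} | push {2,4}
  [7] u=2 | in {0,2,3} | out {} | ==
  [8] u=4 | in {0,1,2,3} | out {1,3} | ==

Converged values:
  [0] {0,3}
  [1] {2}
  [2] {}
  [3] {1,2}
  [4] {1,3}
  [5] {0,2,3}

no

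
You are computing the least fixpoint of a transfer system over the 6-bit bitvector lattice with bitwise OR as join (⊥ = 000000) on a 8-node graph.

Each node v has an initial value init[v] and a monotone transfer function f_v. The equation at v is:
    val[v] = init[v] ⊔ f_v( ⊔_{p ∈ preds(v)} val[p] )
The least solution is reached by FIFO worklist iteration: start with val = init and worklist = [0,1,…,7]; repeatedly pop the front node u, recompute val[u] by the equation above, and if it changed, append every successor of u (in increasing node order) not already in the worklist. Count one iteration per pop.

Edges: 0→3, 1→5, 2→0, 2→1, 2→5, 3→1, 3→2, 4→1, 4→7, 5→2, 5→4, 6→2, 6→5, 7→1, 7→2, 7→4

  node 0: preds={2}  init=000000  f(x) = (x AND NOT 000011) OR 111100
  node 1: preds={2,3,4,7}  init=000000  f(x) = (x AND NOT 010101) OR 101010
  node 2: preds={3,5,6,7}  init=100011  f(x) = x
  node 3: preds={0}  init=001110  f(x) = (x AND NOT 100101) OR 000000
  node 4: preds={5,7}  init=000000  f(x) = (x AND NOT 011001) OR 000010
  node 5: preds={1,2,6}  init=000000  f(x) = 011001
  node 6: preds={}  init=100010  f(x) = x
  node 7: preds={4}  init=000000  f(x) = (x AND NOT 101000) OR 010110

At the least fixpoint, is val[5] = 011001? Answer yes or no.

yes

Trace (16 dequeues):
  [1] u=0 | in 100011 | out 111100 | prev 000000 | push {}
  [2] u=1 | in 101111 | out 101010 | prev 000000 | push {}
  [3] u=2 | in 101110 | out 101111 | prev 100011 | push {0,1}
  [4] u=3 | in 111100 | out 011110 | prev 001110 | push {2}
  [5] u=4 | in 000000 | out 000010 | prev 000000 | push {}
  [6] u=5 | in 101111 | out 011001 | prev 000000 | push {4}
  [7] u=6 | in 000000 | out 100010 | ==
  [8] u=7 | in 000010 | out 010110 | prev 000000 | push {}
  [9] u=0 | in 101111 | out 111100 | ==
  [10] u=1 | in 111111 | out 101010 | ==
  [11] u=2 | in 111111 | out 111111 | prev 101111 | push {0,1,5}
  [12] u=4 | in 011111 | out 000110 | prev 000010 | push {7}
  [13] u=0 | in 111111 | out 111100 | ==
  [14] u=1 | in 111111 | out 101010 | ==
  [15] u=5 | in 111111 | out 011001 | ==
  [16] u=7 | in 000110 | out 010110 | ==

Converged values:
  [0] 111100
  [1] 101010
  [2] 111111
  [3] 011110
  [4] 000110
  [5] 011001
  [6] 100010
  [7] 010110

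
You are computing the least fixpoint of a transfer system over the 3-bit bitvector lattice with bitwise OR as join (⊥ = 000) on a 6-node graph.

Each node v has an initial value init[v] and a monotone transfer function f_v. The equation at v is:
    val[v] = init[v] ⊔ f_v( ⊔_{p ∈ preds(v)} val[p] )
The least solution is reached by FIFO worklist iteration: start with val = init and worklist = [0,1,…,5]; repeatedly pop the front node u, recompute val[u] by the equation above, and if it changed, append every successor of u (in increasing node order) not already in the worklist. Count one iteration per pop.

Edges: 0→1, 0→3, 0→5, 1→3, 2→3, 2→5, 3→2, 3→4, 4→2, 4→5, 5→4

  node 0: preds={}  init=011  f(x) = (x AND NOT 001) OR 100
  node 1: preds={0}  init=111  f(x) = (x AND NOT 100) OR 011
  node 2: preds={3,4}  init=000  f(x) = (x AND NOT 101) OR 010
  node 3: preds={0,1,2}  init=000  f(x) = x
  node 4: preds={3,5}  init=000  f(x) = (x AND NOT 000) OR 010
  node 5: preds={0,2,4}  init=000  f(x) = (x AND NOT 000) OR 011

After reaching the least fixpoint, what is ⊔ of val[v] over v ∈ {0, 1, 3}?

111

Worklist (8 pops):
  #1 pop 0: in=000 → 111 (was 011); enqueue []
  #2 pop 1: in=111 → 111 (no change)
  #3 pop 2: in=000 → 010 (was 000); enqueue []
  #4 pop 3: in=111 → 111 (was 000); enqueue [2]
  #5 pop 4: in=111 → 111 (was 000); enqueue []
  #6 pop 5: in=111 → 111 (was 000); enqueue [4]
  #7 pop 2: in=111 → 010 (no change)
  #8 pop 4: in=111 → 111 (no change)

Fixpoint:
  val[0] = 111
  val[1] = 111
  val[2] = 010
  val[3] = 111
  val[4] = 111
  val[5] = 111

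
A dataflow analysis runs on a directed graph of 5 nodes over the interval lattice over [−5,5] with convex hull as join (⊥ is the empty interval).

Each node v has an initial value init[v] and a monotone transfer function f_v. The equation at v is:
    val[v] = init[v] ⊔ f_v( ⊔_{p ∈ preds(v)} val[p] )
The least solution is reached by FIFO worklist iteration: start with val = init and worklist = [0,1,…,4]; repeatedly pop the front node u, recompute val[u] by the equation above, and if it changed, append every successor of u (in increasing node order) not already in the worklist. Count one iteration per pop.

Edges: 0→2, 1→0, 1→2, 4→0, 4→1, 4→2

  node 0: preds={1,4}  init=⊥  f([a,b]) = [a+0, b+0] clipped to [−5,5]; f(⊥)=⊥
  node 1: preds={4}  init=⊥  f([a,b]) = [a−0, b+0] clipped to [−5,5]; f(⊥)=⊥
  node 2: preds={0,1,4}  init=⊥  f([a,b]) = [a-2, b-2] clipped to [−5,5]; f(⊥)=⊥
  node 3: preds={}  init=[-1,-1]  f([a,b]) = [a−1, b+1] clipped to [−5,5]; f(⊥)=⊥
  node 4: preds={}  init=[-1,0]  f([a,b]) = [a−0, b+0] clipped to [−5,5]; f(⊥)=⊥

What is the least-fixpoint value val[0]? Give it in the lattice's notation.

[-1,0]

Trace (6 dequeues):
  [1] u=0 | in [-1,0] | out [-1,0] | prev ⊥ | push {}
  [2] u=1 | in [-1,0] | out [-1,0] | prev ⊥ | push {0}
  [3] u=2 | in [-1,0] | out [-3,-2] | prev ⊥ | push {}
  [4] u=3 | in ⊥ | out [-1,-1] | ==
  [5] u=4 | in ⊥ | out [-1,0] | ==
  [6] u=0 | in [-1,0] | out [-1,0] | ==

Converged values:
  [0] [-1,0]
  [1] [-1,0]
  [2] [-3,-2]
  [3] [-1,-1]
  [4] [-1,0]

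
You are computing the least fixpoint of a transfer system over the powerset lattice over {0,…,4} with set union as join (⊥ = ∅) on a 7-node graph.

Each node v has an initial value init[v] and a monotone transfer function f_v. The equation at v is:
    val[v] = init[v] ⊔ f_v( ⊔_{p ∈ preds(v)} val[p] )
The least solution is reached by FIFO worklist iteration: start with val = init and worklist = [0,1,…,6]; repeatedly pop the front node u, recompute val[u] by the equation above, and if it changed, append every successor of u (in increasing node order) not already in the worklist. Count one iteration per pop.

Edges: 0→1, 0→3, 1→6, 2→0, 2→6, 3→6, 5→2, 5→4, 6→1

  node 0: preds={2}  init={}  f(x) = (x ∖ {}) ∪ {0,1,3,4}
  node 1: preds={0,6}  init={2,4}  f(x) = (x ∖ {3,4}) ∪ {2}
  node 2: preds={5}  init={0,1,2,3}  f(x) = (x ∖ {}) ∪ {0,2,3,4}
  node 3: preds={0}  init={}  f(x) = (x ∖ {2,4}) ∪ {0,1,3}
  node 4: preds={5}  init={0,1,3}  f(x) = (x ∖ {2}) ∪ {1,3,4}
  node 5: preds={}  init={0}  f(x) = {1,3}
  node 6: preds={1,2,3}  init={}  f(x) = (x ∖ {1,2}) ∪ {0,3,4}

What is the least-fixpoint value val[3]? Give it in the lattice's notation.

{0,1,3}

Trace (11 dequeues):
  [1] u=0 | in {0,1,2,3} | out {0,1,2,3,4} | prev {} | push {}
  [2] u=1 | in {0,1,2,3,4} | out {0,1,2,4} | prev {2,4} | push {}
  [3] u=2 | in {0} | out {0,1,2,3,4} | prev {0,1,2,3} | push {0}
  [4] u=3 | in {0,1,2,3,4} | out {0,1,3} | prev {} | push {}
  [5] u=4 | in {0} | out {0,1,3,4} | prev {0,1,3} | push {}
  [6] u=5 | in {} | out {0,1,3} | prev {0} | push {2,4}
  [7] u=6 | in {0,1,2,3,4} | out {0,3,4} | prev {} | push {1}
  [8] u=0 | in {0,1,2,3,4} | out {0,1,2,3,4} | ==
  [9] u=2 | in {0,1,3} | out {0,1,2,3,4} | ==
  [10] u=4 | in {0,1,3} | out {0,1,3,4} | ==
  [11] u=1 | in {0,1,2,3,4} | out {0,1,2,4} | ==

Converged values:
  [0] {0,1,2,3,4}
  [1] {0,1,2,4}
  [2] {0,1,2,3,4}
  [3] {0,1,3}
  [4] {0,1,3,4}
  [5] {0,1,3}
  [6] {0,3,4}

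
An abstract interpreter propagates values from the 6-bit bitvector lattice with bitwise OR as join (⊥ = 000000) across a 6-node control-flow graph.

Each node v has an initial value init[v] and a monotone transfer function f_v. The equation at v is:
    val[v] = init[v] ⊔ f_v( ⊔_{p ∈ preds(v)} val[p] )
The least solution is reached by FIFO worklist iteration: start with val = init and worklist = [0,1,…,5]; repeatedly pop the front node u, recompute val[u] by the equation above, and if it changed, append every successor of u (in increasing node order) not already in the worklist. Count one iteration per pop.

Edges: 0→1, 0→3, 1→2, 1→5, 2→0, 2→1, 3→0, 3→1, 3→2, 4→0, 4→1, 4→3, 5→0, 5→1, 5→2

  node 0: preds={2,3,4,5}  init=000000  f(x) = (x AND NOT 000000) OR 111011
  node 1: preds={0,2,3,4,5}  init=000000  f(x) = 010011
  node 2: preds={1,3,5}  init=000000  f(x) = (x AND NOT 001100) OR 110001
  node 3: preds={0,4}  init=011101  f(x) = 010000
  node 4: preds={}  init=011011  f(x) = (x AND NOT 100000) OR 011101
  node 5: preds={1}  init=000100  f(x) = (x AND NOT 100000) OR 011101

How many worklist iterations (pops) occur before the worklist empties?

Trace (10 dequeues):
  [1] u=0 | in 011111 | out 111111 | prev 000000 | push {}
  [2] u=1 | in 111111 | out 010011 | prev 000000 | push {}
  [3] u=2 | in 011111 | out 110011 | prev 000000 | push {0,1}
  [4] u=3 | in 111111 | out 011101 | ==
  [5] u=4 | in 000000 | out 011111 | prev 011011 | push {3}
  [6] u=5 | in 010011 | out 011111 | prev 000100 | push {2}
  [7] u=0 | in 111111 | out 111111 | ==
  [8] u=1 | in 111111 | out 010011 | ==
  [9] u=3 | in 111111 | out 011101 | ==
  [10] u=2 | in 011111 | out 110011 | ==

Converged values:
  [0] 111111
  [1] 010011
  [2] 110011
  [3] 011101
  [4] 011111
  [5] 011111

10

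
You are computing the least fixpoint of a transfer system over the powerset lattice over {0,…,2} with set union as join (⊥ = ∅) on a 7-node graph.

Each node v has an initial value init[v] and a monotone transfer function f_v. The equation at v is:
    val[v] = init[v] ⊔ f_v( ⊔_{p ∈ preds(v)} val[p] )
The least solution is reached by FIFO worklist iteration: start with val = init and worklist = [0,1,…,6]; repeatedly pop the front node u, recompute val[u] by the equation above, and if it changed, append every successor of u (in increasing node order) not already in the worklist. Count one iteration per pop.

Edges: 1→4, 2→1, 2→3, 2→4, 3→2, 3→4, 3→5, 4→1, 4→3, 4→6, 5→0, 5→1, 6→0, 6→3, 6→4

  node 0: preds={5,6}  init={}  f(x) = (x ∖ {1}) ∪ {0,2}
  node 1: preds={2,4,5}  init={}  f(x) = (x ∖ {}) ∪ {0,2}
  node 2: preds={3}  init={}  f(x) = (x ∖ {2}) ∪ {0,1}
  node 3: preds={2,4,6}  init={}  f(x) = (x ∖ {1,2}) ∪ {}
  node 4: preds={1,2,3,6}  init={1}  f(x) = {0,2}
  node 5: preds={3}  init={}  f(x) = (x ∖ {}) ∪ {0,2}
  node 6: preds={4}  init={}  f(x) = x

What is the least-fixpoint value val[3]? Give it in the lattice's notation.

{0}

Iteration log — 12 steps:
  step 1. node 0  ⊔preds={}  new={0,2}  old={}  +wl: 
  step 2. node 1  ⊔preds={1}  new={0,1,2}  old={}  +wl: 
  step 3. node 2  ⊔preds={}  new={0,1}  old={}  +wl: 1
  step 4. node 3  ⊔preds={0,1}  new={0}  old={}  +wl: 2
  step 5. node 4  ⊔preds={0,1,2}  new={0,1,2}  old={1}  +wl: 3
  step 6. node 5  ⊔preds={0}  new={0,2}  old={}  +wl: 0
  step 7. node 6  ⊔preds={0,1,2}  new={0,1,2}  old={}  +wl: 4
  step 8. node 1  ⊔preds={0,1,2}  new={0,1,2}  stable
  step 9. node 2  ⊔preds={0}  new={0,1}  stable
  step 10. node 3  ⊔preds={0,1,2}  new={0}  stable
  step 11. node 0  ⊔preds={0,1,2}  new={0,2}  stable
  step 12. node 4  ⊔preds={0,1,2}  new={0,1,2}  stable

Least fixpoint reached:
  node 0: {0,2}
  node 1: {0,1,2}
  node 2: {0,1}
  node 3: {0}
  node 4: {0,1,2}
  node 5: {0,2}
  node 6: {0,1,2}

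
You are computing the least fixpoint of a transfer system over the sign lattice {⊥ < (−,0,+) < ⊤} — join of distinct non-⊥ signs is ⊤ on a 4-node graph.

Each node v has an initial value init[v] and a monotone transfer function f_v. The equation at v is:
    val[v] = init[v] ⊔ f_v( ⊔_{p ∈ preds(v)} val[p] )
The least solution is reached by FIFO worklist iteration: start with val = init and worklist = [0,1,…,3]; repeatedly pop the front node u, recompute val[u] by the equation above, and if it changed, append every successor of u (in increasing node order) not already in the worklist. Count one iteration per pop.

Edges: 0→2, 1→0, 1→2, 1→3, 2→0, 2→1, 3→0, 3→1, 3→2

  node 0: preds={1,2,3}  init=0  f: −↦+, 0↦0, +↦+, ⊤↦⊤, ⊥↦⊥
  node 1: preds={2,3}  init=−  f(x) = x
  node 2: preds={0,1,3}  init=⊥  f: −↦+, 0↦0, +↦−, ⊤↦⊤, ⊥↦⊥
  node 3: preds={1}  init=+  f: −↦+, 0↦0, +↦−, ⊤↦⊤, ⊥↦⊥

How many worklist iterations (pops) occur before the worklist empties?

7

Worklist (7 pops):
  #1 pop 0: in=⊤ → ⊤ (was 0); enqueue []
  #2 pop 1: in=+ → ⊤ (was −); enqueue [0]
  #3 pop 2: in=⊤ → ⊤ (was ⊥); enqueue [1]
  #4 pop 3: in=⊤ → ⊤ (was +); enqueue [2]
  #5 pop 0: in=⊤ → ⊤ (no change)
  #6 pop 1: in=⊤ → ⊤ (no change)
  #7 pop 2: in=⊤ → ⊤ (no change)

Fixpoint:
  val[0] = ⊤
  val[1] = ⊤
  val[2] = ⊤
  val[3] = ⊤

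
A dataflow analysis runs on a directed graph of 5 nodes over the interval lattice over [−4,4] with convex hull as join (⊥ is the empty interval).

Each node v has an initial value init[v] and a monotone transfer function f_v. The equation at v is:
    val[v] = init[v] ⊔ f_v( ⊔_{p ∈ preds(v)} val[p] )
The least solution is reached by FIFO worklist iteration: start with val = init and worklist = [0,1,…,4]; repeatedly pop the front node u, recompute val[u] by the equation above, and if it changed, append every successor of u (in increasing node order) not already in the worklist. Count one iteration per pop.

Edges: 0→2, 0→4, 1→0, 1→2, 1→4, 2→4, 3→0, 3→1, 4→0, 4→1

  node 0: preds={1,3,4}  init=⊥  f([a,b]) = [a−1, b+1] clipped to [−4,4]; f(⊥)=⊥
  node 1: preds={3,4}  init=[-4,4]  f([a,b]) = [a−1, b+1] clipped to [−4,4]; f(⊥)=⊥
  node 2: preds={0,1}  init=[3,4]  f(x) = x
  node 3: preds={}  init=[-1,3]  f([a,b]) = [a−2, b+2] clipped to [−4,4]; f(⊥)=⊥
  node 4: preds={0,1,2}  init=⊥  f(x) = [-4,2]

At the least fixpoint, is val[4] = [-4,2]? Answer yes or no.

yes

Trace (7 dequeues):
  [1] u=0 | in [-4,4] | out [-4,4] | prev ⊥ | push {}
  [2] u=1 | in [-1,3] | out [-4,4] | ==
  [3] u=2 | in [-4,4] | out [-4,4] | prev [3,4] | push {}
  [4] u=3 | in ⊥ | out [-1,3] | ==
  [5] u=4 | in [-4,4] | out [-4,2] | prev ⊥ | push {0,1}
  [6] u=0 | in [-4,4] | out [-4,4] | ==
  [7] u=1 | in [-4,3] | out [-4,4] | ==

Converged values:
  [0] [-4,4]
  [1] [-4,4]
  [2] [-4,4]
  [3] [-1,3]
  [4] [-4,2]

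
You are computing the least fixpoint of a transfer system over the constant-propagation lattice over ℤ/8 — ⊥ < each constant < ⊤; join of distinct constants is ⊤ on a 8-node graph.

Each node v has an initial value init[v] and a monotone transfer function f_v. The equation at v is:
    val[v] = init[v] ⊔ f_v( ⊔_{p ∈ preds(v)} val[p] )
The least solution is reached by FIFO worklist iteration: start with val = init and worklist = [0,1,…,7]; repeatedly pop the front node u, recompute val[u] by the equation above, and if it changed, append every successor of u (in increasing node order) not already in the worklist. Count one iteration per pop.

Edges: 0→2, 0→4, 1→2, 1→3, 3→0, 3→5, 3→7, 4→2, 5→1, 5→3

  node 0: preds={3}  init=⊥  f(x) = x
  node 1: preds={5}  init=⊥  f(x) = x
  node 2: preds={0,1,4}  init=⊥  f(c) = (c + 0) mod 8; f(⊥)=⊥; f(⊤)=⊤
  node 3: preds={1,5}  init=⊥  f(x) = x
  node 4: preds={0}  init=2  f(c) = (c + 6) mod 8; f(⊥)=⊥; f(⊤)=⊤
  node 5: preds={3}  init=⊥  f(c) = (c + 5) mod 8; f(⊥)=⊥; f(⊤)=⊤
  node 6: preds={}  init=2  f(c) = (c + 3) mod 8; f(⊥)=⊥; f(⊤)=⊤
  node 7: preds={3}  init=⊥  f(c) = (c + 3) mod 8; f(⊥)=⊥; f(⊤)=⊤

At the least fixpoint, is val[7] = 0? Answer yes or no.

no

Trace (8 dequeues):
  [1] u=0 | in ⊥ | out ⊥ | ==
  [2] u=1 | in ⊥ | out ⊥ | ==
  [3] u=2 | in 2 | out 2 | prev ⊥ | push {}
  [4] u=3 | in ⊥ | out ⊥ | ==
  [5] u=4 | in ⊥ | out 2 | ==
  [6] u=5 | in ⊥ | out ⊥ | ==
  [7] u=6 | in ⊥ | out 2 | ==
  [8] u=7 | in ⊥ | out ⊥ | ==

Converged values:
  [0] ⊥
  [1] ⊥
  [2] 2
  [3] ⊥
  [4] 2
  [5] ⊥
  [6] 2
  [7] ⊥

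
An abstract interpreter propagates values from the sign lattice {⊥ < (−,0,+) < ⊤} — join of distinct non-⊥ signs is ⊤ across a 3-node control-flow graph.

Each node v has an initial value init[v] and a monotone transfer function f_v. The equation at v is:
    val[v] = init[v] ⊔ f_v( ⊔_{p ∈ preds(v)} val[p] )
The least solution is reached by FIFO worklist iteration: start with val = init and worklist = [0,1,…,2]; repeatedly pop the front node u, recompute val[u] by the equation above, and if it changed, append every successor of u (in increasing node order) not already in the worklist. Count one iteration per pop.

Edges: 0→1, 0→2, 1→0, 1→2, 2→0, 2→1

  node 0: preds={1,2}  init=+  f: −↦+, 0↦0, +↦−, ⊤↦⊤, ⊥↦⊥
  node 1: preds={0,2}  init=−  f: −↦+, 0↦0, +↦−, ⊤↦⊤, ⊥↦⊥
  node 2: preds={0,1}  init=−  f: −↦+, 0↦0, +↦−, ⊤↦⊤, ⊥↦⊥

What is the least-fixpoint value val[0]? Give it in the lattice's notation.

⊤

Worklist (6 pops):
  #1 pop 0: in=− → + (no change)
  #2 pop 1: in=⊤ → ⊤ (was −); enqueue [0]
  #3 pop 2: in=⊤ → ⊤ (was −); enqueue [1]
  #4 pop 0: in=⊤ → ⊤ (was +); enqueue [2]
  #5 pop 1: in=⊤ → ⊤ (no change)
  #6 pop 2: in=⊤ → ⊤ (no change)

Fixpoint:
  val[0] = ⊤
  val[1] = ⊤
  val[2] = ⊤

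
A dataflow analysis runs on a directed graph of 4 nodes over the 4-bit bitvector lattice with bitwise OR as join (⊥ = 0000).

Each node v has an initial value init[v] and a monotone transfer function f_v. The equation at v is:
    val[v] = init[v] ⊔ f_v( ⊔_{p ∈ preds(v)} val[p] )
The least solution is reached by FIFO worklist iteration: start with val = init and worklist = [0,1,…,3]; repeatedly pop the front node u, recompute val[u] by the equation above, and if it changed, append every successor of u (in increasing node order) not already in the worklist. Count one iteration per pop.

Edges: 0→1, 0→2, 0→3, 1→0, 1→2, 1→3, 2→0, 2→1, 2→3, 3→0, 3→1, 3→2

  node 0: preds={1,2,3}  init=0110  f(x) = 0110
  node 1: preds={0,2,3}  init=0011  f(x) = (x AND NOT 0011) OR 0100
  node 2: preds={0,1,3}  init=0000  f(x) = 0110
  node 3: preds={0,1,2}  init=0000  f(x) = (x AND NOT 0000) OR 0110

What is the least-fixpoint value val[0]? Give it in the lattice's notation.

Trace (7 dequeues):
  [1] u=0 | in 0011 | out 0110 | ==
  [2] u=1 | in 0110 | out 0111 | prev 0011 | push {0}
  [3] u=2 | in 0111 | out 0110 | prev 0000 | push {1}
  [4] u=3 | in 0111 | out 0111 | prev 0000 | push {2}
  [5] u=0 | in 0111 | out 0110 | ==
  [6] u=1 | in 0111 | out 0111 | ==
  [7] u=2 | in 0111 | out 0110 | ==

Converged values:
  [0] 0110
  [1] 0111
  [2] 0110
  [3] 0111

0110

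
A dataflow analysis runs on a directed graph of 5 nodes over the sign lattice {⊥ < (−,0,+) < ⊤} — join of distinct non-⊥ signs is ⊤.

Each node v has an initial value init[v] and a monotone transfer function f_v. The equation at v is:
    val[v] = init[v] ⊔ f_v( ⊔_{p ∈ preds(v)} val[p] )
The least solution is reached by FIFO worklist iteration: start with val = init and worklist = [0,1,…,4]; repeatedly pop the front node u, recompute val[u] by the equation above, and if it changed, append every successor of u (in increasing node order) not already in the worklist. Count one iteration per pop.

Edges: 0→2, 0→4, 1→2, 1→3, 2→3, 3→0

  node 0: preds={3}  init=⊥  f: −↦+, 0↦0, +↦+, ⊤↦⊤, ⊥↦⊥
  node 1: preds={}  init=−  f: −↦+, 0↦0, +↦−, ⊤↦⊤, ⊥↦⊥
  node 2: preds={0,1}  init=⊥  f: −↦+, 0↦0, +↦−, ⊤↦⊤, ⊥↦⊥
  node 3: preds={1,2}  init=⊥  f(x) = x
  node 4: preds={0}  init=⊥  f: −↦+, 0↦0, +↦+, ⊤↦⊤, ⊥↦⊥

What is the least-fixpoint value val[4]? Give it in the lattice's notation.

⊤

Iteration log — 9 steps:
  step 1. node 0  ⊔preds=⊥  new=⊥  stable
  step 2. node 1  ⊔preds=⊥  new=−  stable
  step 3. node 2  ⊔preds=−  new=+  old=⊥  +wl: 
  step 4. node 3  ⊔preds=⊤  new=⊤  old=⊥  +wl: 0
  step 5. node 4  ⊔preds=⊥  new=⊥  stable
  step 6. node 0  ⊔preds=⊤  new=⊤  old=⊥  +wl: 2,4
  step 7. node 2  ⊔preds=⊤  new=⊤  old=+  +wl: 3
  step 8. node 4  ⊔preds=⊤  new=⊤  old=⊥  +wl: 
  step 9. node 3  ⊔preds=⊤  new=⊤  stable

Least fixpoint reached:
  node 0: ⊤
  node 1: −
  node 2: ⊤
  node 3: ⊤
  node 4: ⊤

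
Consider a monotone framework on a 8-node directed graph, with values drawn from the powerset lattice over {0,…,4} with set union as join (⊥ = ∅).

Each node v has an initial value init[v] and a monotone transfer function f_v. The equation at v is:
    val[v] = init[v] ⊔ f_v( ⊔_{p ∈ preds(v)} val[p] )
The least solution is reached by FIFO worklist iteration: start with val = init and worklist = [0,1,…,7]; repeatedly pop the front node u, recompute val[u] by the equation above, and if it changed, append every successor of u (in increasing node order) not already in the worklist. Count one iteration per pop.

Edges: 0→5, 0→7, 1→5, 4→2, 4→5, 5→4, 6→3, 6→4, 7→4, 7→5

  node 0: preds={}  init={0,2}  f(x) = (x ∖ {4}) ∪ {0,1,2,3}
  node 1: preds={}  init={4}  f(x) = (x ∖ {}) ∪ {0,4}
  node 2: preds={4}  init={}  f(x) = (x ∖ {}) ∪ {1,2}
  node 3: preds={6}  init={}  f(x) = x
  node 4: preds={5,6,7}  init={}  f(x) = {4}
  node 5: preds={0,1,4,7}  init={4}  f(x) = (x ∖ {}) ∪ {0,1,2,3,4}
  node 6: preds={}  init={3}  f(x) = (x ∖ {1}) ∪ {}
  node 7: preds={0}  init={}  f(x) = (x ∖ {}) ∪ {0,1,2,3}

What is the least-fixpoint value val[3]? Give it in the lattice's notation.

{3}

Trace (11 dequeues):
  [1] u=0 | in {} | out {0,1,2,3} | prev {0,2} | push {}
  [2] u=1 | in {} | out {0,4} | prev {4} | push {}
  [3] u=2 | in {} | out {1,2} | prev {} | push {}
  [4] u=3 | in {3} | out {3} | prev {} | push {}
  [5] u=4 | in {3,4} | out {4} | prev {} | push {2}
  [6] u=5 | in {0,1,2,3,4} | out {0,1,2,3,4} | prev {4} | push {4}
  [7] u=6 | in {} | out {3} | ==
  [8] u=7 | in {0,1,2,3} | out {0,1,2,3} | prev {} | push {5}
  [9] u=2 | in {4} | out {1,2,4} | prev {1,2} | push {}
  [10] u=4 | in {0,1,2,3,4} | out {4} | ==
  [11] u=5 | in {0,1,2,3,4} | out {0,1,2,3,4} | ==

Converged values:
  [0] {0,1,2,3}
  [1] {0,4}
  [2] {1,2,4}
  [3] {3}
  [4] {4}
  [5] {0,1,2,3,4}
  [6] {3}
  [7] {0,1,2,3}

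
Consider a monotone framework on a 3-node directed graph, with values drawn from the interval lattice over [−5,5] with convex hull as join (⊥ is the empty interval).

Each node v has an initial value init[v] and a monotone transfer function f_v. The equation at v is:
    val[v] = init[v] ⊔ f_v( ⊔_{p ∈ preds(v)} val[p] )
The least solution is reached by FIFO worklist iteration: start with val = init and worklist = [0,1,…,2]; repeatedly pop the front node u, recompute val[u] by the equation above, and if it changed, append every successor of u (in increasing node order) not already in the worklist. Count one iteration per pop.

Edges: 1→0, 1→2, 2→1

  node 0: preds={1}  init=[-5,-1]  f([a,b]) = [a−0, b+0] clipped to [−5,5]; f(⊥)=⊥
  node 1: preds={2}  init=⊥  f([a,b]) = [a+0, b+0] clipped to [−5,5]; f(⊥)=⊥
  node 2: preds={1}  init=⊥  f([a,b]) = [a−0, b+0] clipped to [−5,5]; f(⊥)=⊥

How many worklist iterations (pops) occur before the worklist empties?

3

Worklist (3 pops):
  #1 pop 0: in=⊥ → [-5,-1] (no change)
  #2 pop 1: in=⊥ → ⊥ (no change)
  #3 pop 2: in=⊥ → ⊥ (no change)

Fixpoint:
  val[0] = [-5,-1]
  val[1] = ⊥
  val[2] = ⊥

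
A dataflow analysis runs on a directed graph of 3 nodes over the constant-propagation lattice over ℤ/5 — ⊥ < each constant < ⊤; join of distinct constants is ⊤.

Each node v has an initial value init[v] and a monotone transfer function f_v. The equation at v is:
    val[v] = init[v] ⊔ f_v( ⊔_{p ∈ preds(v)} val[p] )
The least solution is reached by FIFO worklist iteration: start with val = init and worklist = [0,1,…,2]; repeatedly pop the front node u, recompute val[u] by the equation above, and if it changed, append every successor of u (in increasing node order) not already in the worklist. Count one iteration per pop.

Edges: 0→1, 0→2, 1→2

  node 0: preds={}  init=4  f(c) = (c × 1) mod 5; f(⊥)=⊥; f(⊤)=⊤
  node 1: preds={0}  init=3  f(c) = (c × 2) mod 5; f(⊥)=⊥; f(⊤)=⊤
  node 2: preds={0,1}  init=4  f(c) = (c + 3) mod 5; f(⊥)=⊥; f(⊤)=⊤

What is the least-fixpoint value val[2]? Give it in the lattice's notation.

⊤

Trace (3 dequeues):
  [1] u=0 | in ⊥ | out 4 | ==
  [2] u=1 | in 4 | out 3 | ==
  [3] u=2 | in ⊤ | out ⊤ | prev 4 | push {}

Converged values:
  [0] 4
  [1] 3
  [2] ⊤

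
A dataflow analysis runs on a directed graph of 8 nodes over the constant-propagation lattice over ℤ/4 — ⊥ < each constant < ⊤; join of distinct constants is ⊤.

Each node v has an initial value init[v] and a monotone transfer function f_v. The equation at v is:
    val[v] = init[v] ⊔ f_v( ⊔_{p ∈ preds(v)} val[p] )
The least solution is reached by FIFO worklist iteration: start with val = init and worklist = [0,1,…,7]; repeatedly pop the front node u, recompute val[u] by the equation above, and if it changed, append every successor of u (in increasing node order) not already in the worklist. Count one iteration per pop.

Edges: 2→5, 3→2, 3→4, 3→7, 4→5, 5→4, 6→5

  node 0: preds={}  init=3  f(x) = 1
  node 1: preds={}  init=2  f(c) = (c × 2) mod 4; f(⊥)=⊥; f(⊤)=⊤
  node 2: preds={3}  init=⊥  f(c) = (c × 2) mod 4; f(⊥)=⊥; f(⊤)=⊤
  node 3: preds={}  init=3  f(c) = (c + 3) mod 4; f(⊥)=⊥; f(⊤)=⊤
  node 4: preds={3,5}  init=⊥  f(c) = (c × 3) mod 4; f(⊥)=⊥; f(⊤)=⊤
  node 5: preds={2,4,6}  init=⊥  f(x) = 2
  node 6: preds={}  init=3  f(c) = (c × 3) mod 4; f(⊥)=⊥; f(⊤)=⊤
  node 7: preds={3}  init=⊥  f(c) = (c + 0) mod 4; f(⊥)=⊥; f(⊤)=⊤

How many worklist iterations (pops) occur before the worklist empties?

10

Trace (10 dequeues):
  [1] u=0 | in ⊥ | out ⊤ | prev 3 | push {}
  [2] u=1 | in ⊥ | out 2 | ==
  [3] u=2 | in 3 | out 2 | prev ⊥ | push {}
  [4] u=3 | in ⊥ | out 3 | ==
  [5] u=4 | in 3 | out 1 | prev ⊥ | push {}
  [6] u=5 | in ⊤ | out 2 | prev ⊥ | push {4}
  [7] u=6 | in ⊥ | out 3 | ==
  [8] u=7 | in 3 | out 3 | prev ⊥ | push {}
  [9] u=4 | in ⊤ | out ⊤ | prev 1 | push {5}
  [10] u=5 | in ⊤ | out 2 | ==

Converged values:
  [0] ⊤
  [1] 2
  [2] 2
  [3] 3
  [4] ⊤
  [5] 2
  [6] 3
  [7] 3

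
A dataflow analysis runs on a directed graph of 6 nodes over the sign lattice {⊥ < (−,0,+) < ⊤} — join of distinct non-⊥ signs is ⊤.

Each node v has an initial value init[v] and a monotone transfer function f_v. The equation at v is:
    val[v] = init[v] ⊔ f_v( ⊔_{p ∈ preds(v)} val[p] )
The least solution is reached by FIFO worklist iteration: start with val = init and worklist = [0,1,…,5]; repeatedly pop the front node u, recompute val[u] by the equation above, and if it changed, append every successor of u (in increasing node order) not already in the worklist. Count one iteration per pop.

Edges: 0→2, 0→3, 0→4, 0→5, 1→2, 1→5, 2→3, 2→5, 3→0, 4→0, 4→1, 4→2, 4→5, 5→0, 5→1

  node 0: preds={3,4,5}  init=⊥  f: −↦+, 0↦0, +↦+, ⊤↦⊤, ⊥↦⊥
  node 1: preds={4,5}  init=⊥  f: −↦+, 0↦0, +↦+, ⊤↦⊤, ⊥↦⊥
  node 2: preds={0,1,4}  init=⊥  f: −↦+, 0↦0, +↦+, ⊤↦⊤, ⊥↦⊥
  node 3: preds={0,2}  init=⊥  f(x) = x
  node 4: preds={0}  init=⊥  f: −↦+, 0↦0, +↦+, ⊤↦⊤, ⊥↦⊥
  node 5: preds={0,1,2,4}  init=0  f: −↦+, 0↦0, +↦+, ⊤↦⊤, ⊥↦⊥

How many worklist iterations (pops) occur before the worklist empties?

Trace (9 dequeues):
  [1] u=0 | in 0 | out 0 | prev ⊥ | push {}
  [2] u=1 | in 0 | out 0 | prev ⊥ | push {}
  [3] u=2 | in 0 | out 0 | prev ⊥ | push {}
  [4] u=3 | in 0 | out 0 | prev ⊥ | push {0}
  [5] u=4 | in 0 | out 0 | prev ⊥ | push {1,2}
  [6] u=5 | in 0 | out 0 | ==
  [7] u=0 | in 0 | out 0 | ==
  [8] u=1 | in 0 | out 0 | ==
  [9] u=2 | in 0 | out 0 | ==

Converged values:
  [0] 0
  [1] 0
  [2] 0
  [3] 0
  [4] 0
  [5] 0

9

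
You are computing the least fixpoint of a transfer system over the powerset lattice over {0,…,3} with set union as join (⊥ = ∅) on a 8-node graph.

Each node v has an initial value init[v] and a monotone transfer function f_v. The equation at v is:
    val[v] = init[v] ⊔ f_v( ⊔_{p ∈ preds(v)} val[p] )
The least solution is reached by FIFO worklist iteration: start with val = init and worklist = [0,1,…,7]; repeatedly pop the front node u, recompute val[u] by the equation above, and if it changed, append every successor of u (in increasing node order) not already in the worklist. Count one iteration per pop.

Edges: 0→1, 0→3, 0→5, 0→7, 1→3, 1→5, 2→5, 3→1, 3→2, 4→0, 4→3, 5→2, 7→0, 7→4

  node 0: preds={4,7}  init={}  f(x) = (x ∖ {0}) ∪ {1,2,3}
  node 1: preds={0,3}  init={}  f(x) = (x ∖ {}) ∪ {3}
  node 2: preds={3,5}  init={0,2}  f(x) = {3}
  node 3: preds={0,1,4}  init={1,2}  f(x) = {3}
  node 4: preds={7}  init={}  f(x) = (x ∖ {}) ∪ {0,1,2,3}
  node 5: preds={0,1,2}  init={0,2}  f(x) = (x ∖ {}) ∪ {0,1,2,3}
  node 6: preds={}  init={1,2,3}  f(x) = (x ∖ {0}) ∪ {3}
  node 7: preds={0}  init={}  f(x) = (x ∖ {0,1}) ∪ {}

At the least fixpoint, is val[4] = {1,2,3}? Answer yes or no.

Iteration log — 13 steps:
  step 1. node 0  ⊔preds={}  new={1,2,3}  old={}  +wl: 
  step 2. node 1  ⊔preds={1,2,3}  new={1,2,3}  old={}  +wl: 
  step 3. node 2  ⊔preds={0,1,2}  new={0,2,3}  old={0,2}  +wl: 
  step 4. node 3  ⊔preds={1,2,3}  new={1,2,3}  old={1,2}  +wl: 1,2
  step 5. node 4  ⊔preds={}  new={0,1,2,3}  old={}  +wl: 0,3
  step 6. node 5  ⊔preds={0,1,2,3}  new={0,1,2,3}  old={0,2}  +wl: 
  step 7. node 6  ⊔preds={}  new={1,2,3}  stable
  step 8. node 7  ⊔preds={1,2,3}  new={2,3}  old={}  +wl: 4
  step 9. node 1  ⊔preds={1,2,3}  new={1,2,3}  stable
  step 10. node 2  ⊔preds={0,1,2,3}  new={0,2,3}  stable
  step 11. node 0  ⊔preds={0,1,2,3}  new={1,2,3}  stable
  step 12. node 3  ⊔preds={0,1,2,3}  new={1,2,3}  stable
  step 13. node 4  ⊔preds={2,3}  new={0,1,2,3}  stable

Least fixpoint reached:
  node 0: {1,2,3}
  node 1: {1,2,3}
  node 2: {0,2,3}
  node 3: {1,2,3}
  node 4: {0,1,2,3}
  node 5: {0,1,2,3}
  node 6: {1,2,3}
  node 7: {2,3}

no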